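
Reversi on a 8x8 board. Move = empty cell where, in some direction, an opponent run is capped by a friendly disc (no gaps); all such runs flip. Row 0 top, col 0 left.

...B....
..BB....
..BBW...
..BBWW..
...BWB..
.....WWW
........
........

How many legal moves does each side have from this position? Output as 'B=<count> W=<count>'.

-- B to move --
(1,4): no bracket -> illegal
(1,5): flips 1 -> legal
(2,5): flips 3 -> legal
(2,6): no bracket -> illegal
(3,6): flips 2 -> legal
(4,6): flips 2 -> legal
(4,7): no bracket -> illegal
(5,3): no bracket -> illegal
(5,4): no bracket -> illegal
(6,4): no bracket -> illegal
(6,5): flips 1 -> legal
(6,6): flips 2 -> legal
(6,7): flips 1 -> legal
B mobility = 7
-- W to move --
(0,1): flips 2 -> legal
(0,2): flips 1 -> legal
(0,4): no bracket -> illegal
(1,1): flips 2 -> legal
(1,4): no bracket -> illegal
(2,1): flips 2 -> legal
(3,1): flips 2 -> legal
(3,6): no bracket -> illegal
(4,1): no bracket -> illegal
(4,2): flips 2 -> legal
(4,6): flips 1 -> legal
(5,2): flips 1 -> legal
(5,3): no bracket -> illegal
(5,4): no bracket -> illegal
W mobility = 8

Answer: B=7 W=8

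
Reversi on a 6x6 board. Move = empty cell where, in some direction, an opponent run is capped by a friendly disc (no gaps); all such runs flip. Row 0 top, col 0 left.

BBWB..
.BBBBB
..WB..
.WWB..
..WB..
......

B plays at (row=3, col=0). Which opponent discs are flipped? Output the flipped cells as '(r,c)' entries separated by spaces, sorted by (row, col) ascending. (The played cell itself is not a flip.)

Dir NW: edge -> no flip
Dir N: first cell '.' (not opp) -> no flip
Dir NE: first cell '.' (not opp) -> no flip
Dir W: edge -> no flip
Dir E: opp run (3,1) (3,2) capped by B -> flip
Dir SW: edge -> no flip
Dir S: first cell '.' (not opp) -> no flip
Dir SE: first cell '.' (not opp) -> no flip

Answer: (3,1) (3,2)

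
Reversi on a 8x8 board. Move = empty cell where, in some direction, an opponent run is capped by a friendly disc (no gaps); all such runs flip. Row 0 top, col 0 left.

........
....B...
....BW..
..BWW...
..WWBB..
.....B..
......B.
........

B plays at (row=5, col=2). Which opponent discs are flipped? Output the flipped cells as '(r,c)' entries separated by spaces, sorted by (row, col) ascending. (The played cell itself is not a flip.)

Dir NW: first cell '.' (not opp) -> no flip
Dir N: opp run (4,2) capped by B -> flip
Dir NE: opp run (4,3) (3,4) (2,5), next='.' -> no flip
Dir W: first cell '.' (not opp) -> no flip
Dir E: first cell '.' (not opp) -> no flip
Dir SW: first cell '.' (not opp) -> no flip
Dir S: first cell '.' (not opp) -> no flip
Dir SE: first cell '.' (not opp) -> no flip

Answer: (4,2)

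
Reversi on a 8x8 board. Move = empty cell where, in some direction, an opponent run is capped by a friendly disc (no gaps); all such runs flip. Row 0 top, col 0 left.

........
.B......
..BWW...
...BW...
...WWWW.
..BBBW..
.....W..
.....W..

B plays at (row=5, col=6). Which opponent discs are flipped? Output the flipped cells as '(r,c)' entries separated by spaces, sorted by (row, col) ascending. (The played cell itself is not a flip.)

Dir NW: opp run (4,5) (3,4) (2,3), next='.' -> no flip
Dir N: opp run (4,6), next='.' -> no flip
Dir NE: first cell '.' (not opp) -> no flip
Dir W: opp run (5,5) capped by B -> flip
Dir E: first cell '.' (not opp) -> no flip
Dir SW: opp run (6,5), next='.' -> no flip
Dir S: first cell '.' (not opp) -> no flip
Dir SE: first cell '.' (not opp) -> no flip

Answer: (5,5)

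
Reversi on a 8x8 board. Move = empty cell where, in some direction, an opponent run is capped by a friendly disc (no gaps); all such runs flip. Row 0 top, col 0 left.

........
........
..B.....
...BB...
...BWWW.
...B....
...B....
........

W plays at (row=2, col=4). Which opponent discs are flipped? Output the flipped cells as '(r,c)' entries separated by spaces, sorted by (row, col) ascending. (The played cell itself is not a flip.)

Dir NW: first cell '.' (not opp) -> no flip
Dir N: first cell '.' (not opp) -> no flip
Dir NE: first cell '.' (not opp) -> no flip
Dir W: first cell '.' (not opp) -> no flip
Dir E: first cell '.' (not opp) -> no flip
Dir SW: opp run (3,3), next='.' -> no flip
Dir S: opp run (3,4) capped by W -> flip
Dir SE: first cell '.' (not opp) -> no flip

Answer: (3,4)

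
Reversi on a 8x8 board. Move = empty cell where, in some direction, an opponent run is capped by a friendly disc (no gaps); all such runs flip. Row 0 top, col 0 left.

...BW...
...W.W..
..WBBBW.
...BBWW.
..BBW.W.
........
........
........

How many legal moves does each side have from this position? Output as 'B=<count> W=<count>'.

-- B to move --
(0,2): flips 1 -> legal
(0,5): flips 2 -> legal
(0,6): flips 1 -> legal
(1,1): flips 1 -> legal
(1,2): no bracket -> illegal
(1,4): no bracket -> illegal
(1,6): no bracket -> illegal
(1,7): no bracket -> illegal
(2,1): flips 1 -> legal
(2,7): flips 1 -> legal
(3,1): no bracket -> illegal
(3,2): no bracket -> illegal
(3,7): flips 2 -> legal
(4,5): flips 2 -> legal
(4,7): flips 1 -> legal
(5,3): no bracket -> illegal
(5,4): flips 1 -> legal
(5,5): flips 1 -> legal
(5,6): no bracket -> illegal
(5,7): flips 2 -> legal
B mobility = 12
-- W to move --
(0,2): flips 1 -> legal
(1,2): no bracket -> illegal
(1,4): flips 3 -> legal
(1,6): no bracket -> illegal
(3,1): no bracket -> illegal
(3,2): flips 2 -> legal
(4,1): flips 2 -> legal
(4,5): no bracket -> illegal
(5,1): flips 3 -> legal
(5,2): no bracket -> illegal
(5,3): flips 3 -> legal
(5,4): no bracket -> illegal
W mobility = 6

Answer: B=12 W=6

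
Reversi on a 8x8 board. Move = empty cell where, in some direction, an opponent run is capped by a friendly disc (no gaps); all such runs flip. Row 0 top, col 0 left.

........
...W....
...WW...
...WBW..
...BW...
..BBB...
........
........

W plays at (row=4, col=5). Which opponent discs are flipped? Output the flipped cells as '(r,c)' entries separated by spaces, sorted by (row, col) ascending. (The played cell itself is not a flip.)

Answer: (3,4)

Derivation:
Dir NW: opp run (3,4) capped by W -> flip
Dir N: first cell 'W' (not opp) -> no flip
Dir NE: first cell '.' (not opp) -> no flip
Dir W: first cell 'W' (not opp) -> no flip
Dir E: first cell '.' (not opp) -> no flip
Dir SW: opp run (5,4), next='.' -> no flip
Dir S: first cell '.' (not opp) -> no flip
Dir SE: first cell '.' (not opp) -> no flip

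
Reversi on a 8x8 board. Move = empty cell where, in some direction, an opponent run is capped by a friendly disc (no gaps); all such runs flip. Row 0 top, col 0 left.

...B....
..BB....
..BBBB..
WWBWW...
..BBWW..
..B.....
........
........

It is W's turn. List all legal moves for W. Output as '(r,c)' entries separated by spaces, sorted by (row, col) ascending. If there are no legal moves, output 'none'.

Answer: (0,1) (0,4) (1,1) (1,4) (1,5) (1,6) (4,1) (5,1) (5,3) (6,1)

Derivation:
(0,1): flips 2 -> legal
(0,2): no bracket -> illegal
(0,4): flips 2 -> legal
(1,1): flips 1 -> legal
(1,4): flips 1 -> legal
(1,5): flips 1 -> legal
(1,6): flips 1 -> legal
(2,1): no bracket -> illegal
(2,6): no bracket -> illegal
(3,5): no bracket -> illegal
(3,6): no bracket -> illegal
(4,1): flips 2 -> legal
(5,1): flips 1 -> legal
(5,3): flips 2 -> legal
(5,4): no bracket -> illegal
(6,1): flips 2 -> legal
(6,2): no bracket -> illegal
(6,3): no bracket -> illegal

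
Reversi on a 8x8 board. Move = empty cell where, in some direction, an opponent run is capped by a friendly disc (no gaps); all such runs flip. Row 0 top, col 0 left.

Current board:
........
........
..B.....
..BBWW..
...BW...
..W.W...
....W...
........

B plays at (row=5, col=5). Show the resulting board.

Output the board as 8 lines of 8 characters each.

Place B at (5,5); scan 8 dirs for brackets.
Dir NW: opp run (4,4) capped by B -> flip
Dir N: first cell '.' (not opp) -> no flip
Dir NE: first cell '.' (not opp) -> no flip
Dir W: opp run (5,4), next='.' -> no flip
Dir E: first cell '.' (not opp) -> no flip
Dir SW: opp run (6,4), next='.' -> no flip
Dir S: first cell '.' (not opp) -> no flip
Dir SE: first cell '.' (not opp) -> no flip
All flips: (4,4)

Answer: ........
........
..B.....
..BBWW..
...BB...
..W.WB..
....W...
........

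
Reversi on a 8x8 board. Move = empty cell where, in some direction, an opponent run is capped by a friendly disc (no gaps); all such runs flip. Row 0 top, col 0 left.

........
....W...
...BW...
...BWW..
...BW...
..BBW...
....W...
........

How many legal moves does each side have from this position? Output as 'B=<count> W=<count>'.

Answer: B=9 W=7

Derivation:
-- B to move --
(0,3): no bracket -> illegal
(0,4): no bracket -> illegal
(0,5): flips 1 -> legal
(1,3): no bracket -> illegal
(1,5): flips 1 -> legal
(2,5): flips 2 -> legal
(2,6): flips 2 -> legal
(3,6): flips 2 -> legal
(4,5): flips 2 -> legal
(4,6): no bracket -> illegal
(5,5): flips 2 -> legal
(6,3): no bracket -> illegal
(6,5): flips 1 -> legal
(7,3): no bracket -> illegal
(7,4): no bracket -> illegal
(7,5): flips 1 -> legal
B mobility = 9
-- W to move --
(1,2): flips 1 -> legal
(1,3): no bracket -> illegal
(2,2): flips 2 -> legal
(3,2): flips 3 -> legal
(4,1): no bracket -> illegal
(4,2): flips 3 -> legal
(5,1): flips 2 -> legal
(6,1): flips 2 -> legal
(6,2): flips 1 -> legal
(6,3): no bracket -> illegal
W mobility = 7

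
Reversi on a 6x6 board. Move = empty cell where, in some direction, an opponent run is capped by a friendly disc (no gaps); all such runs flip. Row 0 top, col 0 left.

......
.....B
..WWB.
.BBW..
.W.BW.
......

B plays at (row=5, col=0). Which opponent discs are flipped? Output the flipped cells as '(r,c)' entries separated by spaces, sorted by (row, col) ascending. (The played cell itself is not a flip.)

Dir NW: edge -> no flip
Dir N: first cell '.' (not opp) -> no flip
Dir NE: opp run (4,1) capped by B -> flip
Dir W: edge -> no flip
Dir E: first cell '.' (not opp) -> no flip
Dir SW: edge -> no flip
Dir S: edge -> no flip
Dir SE: edge -> no flip

Answer: (4,1)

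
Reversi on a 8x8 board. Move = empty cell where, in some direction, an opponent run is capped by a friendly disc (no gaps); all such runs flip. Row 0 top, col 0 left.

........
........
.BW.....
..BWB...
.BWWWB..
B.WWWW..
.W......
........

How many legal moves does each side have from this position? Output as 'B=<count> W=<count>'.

-- B to move --
(1,1): no bracket -> illegal
(1,2): flips 1 -> legal
(1,3): no bracket -> illegal
(2,3): flips 1 -> legal
(2,4): no bracket -> illegal
(3,1): no bracket -> illegal
(3,5): no bracket -> illegal
(4,6): no bracket -> illegal
(5,1): no bracket -> illegal
(5,6): no bracket -> illegal
(6,0): no bracket -> illegal
(6,2): flips 2 -> legal
(6,3): flips 2 -> legal
(6,4): flips 2 -> legal
(6,5): flips 3 -> legal
(6,6): no bracket -> illegal
(7,0): flips 3 -> legal
(7,1): no bracket -> illegal
(7,2): flips 1 -> legal
B mobility = 8
-- W to move --
(1,0): flips 2 -> legal
(1,1): no bracket -> illegal
(1,2): no bracket -> illegal
(2,0): flips 1 -> legal
(2,3): no bracket -> illegal
(2,4): flips 1 -> legal
(2,5): flips 1 -> legal
(3,0): flips 1 -> legal
(3,1): flips 1 -> legal
(3,5): flips 2 -> legal
(3,6): flips 1 -> legal
(4,0): flips 1 -> legal
(4,6): flips 1 -> legal
(5,1): no bracket -> illegal
(5,6): no bracket -> illegal
(6,0): no bracket -> illegal
W mobility = 10

Answer: B=8 W=10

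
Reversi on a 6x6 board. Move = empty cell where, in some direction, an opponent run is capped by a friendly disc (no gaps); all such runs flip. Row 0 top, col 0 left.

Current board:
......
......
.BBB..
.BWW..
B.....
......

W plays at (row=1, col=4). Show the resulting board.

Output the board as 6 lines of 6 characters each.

Answer: ......
....W.
.BBW..
.BWW..
B.....
......

Derivation:
Place W at (1,4); scan 8 dirs for brackets.
Dir NW: first cell '.' (not opp) -> no flip
Dir N: first cell '.' (not opp) -> no flip
Dir NE: first cell '.' (not opp) -> no flip
Dir W: first cell '.' (not opp) -> no flip
Dir E: first cell '.' (not opp) -> no flip
Dir SW: opp run (2,3) capped by W -> flip
Dir S: first cell '.' (not opp) -> no flip
Dir SE: first cell '.' (not opp) -> no flip
All flips: (2,3)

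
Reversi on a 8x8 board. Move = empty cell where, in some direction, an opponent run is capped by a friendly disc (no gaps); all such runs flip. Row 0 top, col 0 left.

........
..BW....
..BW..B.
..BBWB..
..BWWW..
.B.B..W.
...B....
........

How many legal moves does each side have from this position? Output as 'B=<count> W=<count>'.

-- B to move --
(0,2): no bracket -> illegal
(0,3): flips 2 -> legal
(0,4): flips 1 -> legal
(1,4): flips 2 -> legal
(2,4): flips 1 -> legal
(2,5): no bracket -> illegal
(3,6): no bracket -> illegal
(4,6): flips 3 -> legal
(4,7): no bracket -> illegal
(5,2): no bracket -> illegal
(5,4): flips 1 -> legal
(5,5): flips 2 -> legal
(5,7): no bracket -> illegal
(6,5): no bracket -> illegal
(6,6): no bracket -> illegal
(6,7): flips 4 -> legal
B mobility = 8
-- W to move --
(0,1): flips 1 -> legal
(0,2): no bracket -> illegal
(0,3): no bracket -> illegal
(1,1): flips 3 -> legal
(1,5): no bracket -> illegal
(1,6): no bracket -> illegal
(1,7): flips 2 -> legal
(2,1): flips 2 -> legal
(2,4): no bracket -> illegal
(2,5): flips 1 -> legal
(2,7): no bracket -> illegal
(3,1): flips 3 -> legal
(3,6): flips 1 -> legal
(3,7): no bracket -> illegal
(4,0): no bracket -> illegal
(4,1): flips 2 -> legal
(4,6): no bracket -> illegal
(5,0): no bracket -> illegal
(5,2): no bracket -> illegal
(5,4): no bracket -> illegal
(6,0): no bracket -> illegal
(6,1): no bracket -> illegal
(6,2): flips 1 -> legal
(6,4): no bracket -> illegal
(7,2): no bracket -> illegal
(7,3): flips 2 -> legal
(7,4): no bracket -> illegal
W mobility = 10

Answer: B=8 W=10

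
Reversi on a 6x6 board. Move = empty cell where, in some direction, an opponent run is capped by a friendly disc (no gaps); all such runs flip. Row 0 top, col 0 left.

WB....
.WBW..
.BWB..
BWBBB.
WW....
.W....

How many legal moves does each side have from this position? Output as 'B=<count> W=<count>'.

Answer: B=5 W=8

Derivation:
-- B to move --
(0,2): no bracket -> illegal
(0,3): flips 1 -> legal
(0,4): no bracket -> illegal
(1,0): flips 1 -> legal
(1,4): flips 1 -> legal
(2,0): no bracket -> illegal
(2,4): no bracket -> illegal
(4,2): no bracket -> illegal
(5,0): flips 2 -> legal
(5,2): flips 1 -> legal
B mobility = 5
-- W to move --
(0,2): flips 2 -> legal
(0,3): no bracket -> illegal
(1,0): no bracket -> illegal
(1,4): flips 2 -> legal
(2,0): flips 2 -> legal
(2,4): flips 1 -> legal
(2,5): no bracket -> illegal
(3,5): flips 3 -> legal
(4,2): flips 1 -> legal
(4,3): flips 2 -> legal
(4,4): flips 1 -> legal
(4,5): no bracket -> illegal
W mobility = 8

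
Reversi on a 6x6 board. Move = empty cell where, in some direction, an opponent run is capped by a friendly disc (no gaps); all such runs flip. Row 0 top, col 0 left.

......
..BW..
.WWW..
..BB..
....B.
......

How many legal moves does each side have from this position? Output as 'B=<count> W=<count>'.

-- B to move --
(0,2): no bracket -> illegal
(0,3): flips 2 -> legal
(0,4): no bracket -> illegal
(1,0): flips 1 -> legal
(1,1): flips 1 -> legal
(1,4): flips 2 -> legal
(2,0): no bracket -> illegal
(2,4): no bracket -> illegal
(3,0): flips 1 -> legal
(3,1): no bracket -> illegal
(3,4): flips 1 -> legal
B mobility = 6
-- W to move --
(0,1): flips 1 -> legal
(0,2): flips 1 -> legal
(0,3): flips 1 -> legal
(1,1): flips 1 -> legal
(2,4): no bracket -> illegal
(3,1): no bracket -> illegal
(3,4): no bracket -> illegal
(3,5): no bracket -> illegal
(4,1): flips 1 -> legal
(4,2): flips 1 -> legal
(4,3): flips 2 -> legal
(4,5): no bracket -> illegal
(5,3): no bracket -> illegal
(5,4): no bracket -> illegal
(5,5): flips 2 -> legal
W mobility = 8

Answer: B=6 W=8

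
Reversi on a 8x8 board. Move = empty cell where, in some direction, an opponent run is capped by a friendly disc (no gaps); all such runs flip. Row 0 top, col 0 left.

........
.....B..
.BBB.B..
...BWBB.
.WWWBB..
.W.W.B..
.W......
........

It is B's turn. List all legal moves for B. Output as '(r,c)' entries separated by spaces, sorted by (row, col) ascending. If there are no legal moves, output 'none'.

Answer: (2,4) (4,0) (5,2) (6,0) (6,2) (6,3)

Derivation:
(2,4): flips 1 -> legal
(3,0): no bracket -> illegal
(3,1): no bracket -> illegal
(3,2): no bracket -> illegal
(4,0): flips 3 -> legal
(5,0): no bracket -> illegal
(5,2): flips 2 -> legal
(5,4): no bracket -> illegal
(6,0): flips 2 -> legal
(6,2): flips 1 -> legal
(6,3): flips 2 -> legal
(6,4): no bracket -> illegal
(7,0): no bracket -> illegal
(7,1): no bracket -> illegal
(7,2): no bracket -> illegal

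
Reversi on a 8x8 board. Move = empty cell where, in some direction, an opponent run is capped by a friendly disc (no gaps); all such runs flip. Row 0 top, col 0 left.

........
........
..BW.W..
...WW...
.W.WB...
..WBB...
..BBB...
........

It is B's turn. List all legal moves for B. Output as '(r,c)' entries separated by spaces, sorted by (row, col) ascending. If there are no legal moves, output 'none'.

(1,2): no bracket -> illegal
(1,3): flips 3 -> legal
(1,4): no bracket -> illegal
(1,5): no bracket -> illegal
(1,6): no bracket -> illegal
(2,4): flips 2 -> legal
(2,6): no bracket -> illegal
(3,0): flips 2 -> legal
(3,1): no bracket -> illegal
(3,2): flips 1 -> legal
(3,5): no bracket -> illegal
(3,6): no bracket -> illegal
(4,0): no bracket -> illegal
(4,2): flips 2 -> legal
(4,5): no bracket -> illegal
(5,0): no bracket -> illegal
(5,1): flips 1 -> legal
(6,1): no bracket -> illegal

Answer: (1,3) (2,4) (3,0) (3,2) (4,2) (5,1)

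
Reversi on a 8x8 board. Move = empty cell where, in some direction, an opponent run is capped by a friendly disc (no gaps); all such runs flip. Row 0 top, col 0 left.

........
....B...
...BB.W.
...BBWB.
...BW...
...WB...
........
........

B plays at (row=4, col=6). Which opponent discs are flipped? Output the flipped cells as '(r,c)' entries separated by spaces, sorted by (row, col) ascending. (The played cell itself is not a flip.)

Answer: (3,5)

Derivation:
Dir NW: opp run (3,5) capped by B -> flip
Dir N: first cell 'B' (not opp) -> no flip
Dir NE: first cell '.' (not opp) -> no flip
Dir W: first cell '.' (not opp) -> no flip
Dir E: first cell '.' (not opp) -> no flip
Dir SW: first cell '.' (not opp) -> no flip
Dir S: first cell '.' (not opp) -> no flip
Dir SE: first cell '.' (not opp) -> no flip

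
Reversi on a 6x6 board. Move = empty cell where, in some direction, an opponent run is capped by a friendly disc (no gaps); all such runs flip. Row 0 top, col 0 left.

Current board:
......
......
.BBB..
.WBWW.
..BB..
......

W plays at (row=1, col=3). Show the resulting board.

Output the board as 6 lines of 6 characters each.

Place W at (1,3); scan 8 dirs for brackets.
Dir NW: first cell '.' (not opp) -> no flip
Dir N: first cell '.' (not opp) -> no flip
Dir NE: first cell '.' (not opp) -> no flip
Dir W: first cell '.' (not opp) -> no flip
Dir E: first cell '.' (not opp) -> no flip
Dir SW: opp run (2,2) capped by W -> flip
Dir S: opp run (2,3) capped by W -> flip
Dir SE: first cell '.' (not opp) -> no flip
All flips: (2,2) (2,3)

Answer: ......
...W..
.BWW..
.WBWW.
..BB..
......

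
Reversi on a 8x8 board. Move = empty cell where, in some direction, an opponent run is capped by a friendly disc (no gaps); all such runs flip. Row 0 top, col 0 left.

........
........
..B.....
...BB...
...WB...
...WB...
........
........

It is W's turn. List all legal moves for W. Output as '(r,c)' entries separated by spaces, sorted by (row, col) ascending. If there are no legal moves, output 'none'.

Answer: (2,3) (2,5) (3,5) (4,5) (5,5) (6,5)

Derivation:
(1,1): no bracket -> illegal
(1,2): no bracket -> illegal
(1,3): no bracket -> illegal
(2,1): no bracket -> illegal
(2,3): flips 1 -> legal
(2,4): no bracket -> illegal
(2,5): flips 1 -> legal
(3,1): no bracket -> illegal
(3,2): no bracket -> illegal
(3,5): flips 1 -> legal
(4,2): no bracket -> illegal
(4,5): flips 1 -> legal
(5,5): flips 1 -> legal
(6,3): no bracket -> illegal
(6,4): no bracket -> illegal
(6,5): flips 1 -> legal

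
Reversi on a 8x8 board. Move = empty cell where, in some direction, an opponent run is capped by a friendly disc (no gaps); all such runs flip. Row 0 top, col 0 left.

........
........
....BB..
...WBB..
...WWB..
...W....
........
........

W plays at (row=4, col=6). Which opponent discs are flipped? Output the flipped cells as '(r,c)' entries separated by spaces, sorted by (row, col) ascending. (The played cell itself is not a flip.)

Dir NW: opp run (3,5) (2,4), next='.' -> no flip
Dir N: first cell '.' (not opp) -> no flip
Dir NE: first cell '.' (not opp) -> no flip
Dir W: opp run (4,5) capped by W -> flip
Dir E: first cell '.' (not opp) -> no flip
Dir SW: first cell '.' (not opp) -> no flip
Dir S: first cell '.' (not opp) -> no flip
Dir SE: first cell '.' (not opp) -> no flip

Answer: (4,5)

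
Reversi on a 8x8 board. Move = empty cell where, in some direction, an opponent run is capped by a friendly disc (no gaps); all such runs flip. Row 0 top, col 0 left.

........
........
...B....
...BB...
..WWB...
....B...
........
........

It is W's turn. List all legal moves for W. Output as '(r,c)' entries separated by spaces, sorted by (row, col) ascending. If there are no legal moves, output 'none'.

(1,2): no bracket -> illegal
(1,3): flips 2 -> legal
(1,4): no bracket -> illegal
(2,2): no bracket -> illegal
(2,4): flips 1 -> legal
(2,5): flips 1 -> legal
(3,2): no bracket -> illegal
(3,5): no bracket -> illegal
(4,5): flips 1 -> legal
(5,3): no bracket -> illegal
(5,5): no bracket -> illegal
(6,3): no bracket -> illegal
(6,4): no bracket -> illegal
(6,5): flips 1 -> legal

Answer: (1,3) (2,4) (2,5) (4,5) (6,5)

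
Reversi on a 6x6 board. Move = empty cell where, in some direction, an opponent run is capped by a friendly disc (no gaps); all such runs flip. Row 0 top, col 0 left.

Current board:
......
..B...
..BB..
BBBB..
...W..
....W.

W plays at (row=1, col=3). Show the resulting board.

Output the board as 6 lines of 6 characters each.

Answer: ......
..BW..
..BW..
BBBW..
...W..
....W.

Derivation:
Place W at (1,3); scan 8 dirs for brackets.
Dir NW: first cell '.' (not opp) -> no flip
Dir N: first cell '.' (not opp) -> no flip
Dir NE: first cell '.' (not opp) -> no flip
Dir W: opp run (1,2), next='.' -> no flip
Dir E: first cell '.' (not opp) -> no flip
Dir SW: opp run (2,2) (3,1), next='.' -> no flip
Dir S: opp run (2,3) (3,3) capped by W -> flip
Dir SE: first cell '.' (not opp) -> no flip
All flips: (2,3) (3,3)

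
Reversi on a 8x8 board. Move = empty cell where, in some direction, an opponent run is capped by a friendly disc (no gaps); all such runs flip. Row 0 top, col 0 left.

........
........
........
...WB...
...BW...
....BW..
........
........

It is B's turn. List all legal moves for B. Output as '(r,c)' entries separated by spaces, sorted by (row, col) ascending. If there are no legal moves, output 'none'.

(2,2): no bracket -> illegal
(2,3): flips 1 -> legal
(2,4): no bracket -> illegal
(3,2): flips 1 -> legal
(3,5): no bracket -> illegal
(4,2): no bracket -> illegal
(4,5): flips 1 -> legal
(4,6): no bracket -> illegal
(5,3): no bracket -> illegal
(5,6): flips 1 -> legal
(6,4): no bracket -> illegal
(6,5): no bracket -> illegal
(6,6): no bracket -> illegal

Answer: (2,3) (3,2) (4,5) (5,6)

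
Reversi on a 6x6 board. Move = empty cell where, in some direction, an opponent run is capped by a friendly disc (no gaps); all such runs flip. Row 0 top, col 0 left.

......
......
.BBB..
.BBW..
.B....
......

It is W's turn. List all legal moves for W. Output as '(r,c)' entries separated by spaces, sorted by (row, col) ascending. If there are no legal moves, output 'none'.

(1,0): no bracket -> illegal
(1,1): flips 1 -> legal
(1,2): no bracket -> illegal
(1,3): flips 1 -> legal
(1,4): no bracket -> illegal
(2,0): no bracket -> illegal
(2,4): no bracket -> illegal
(3,0): flips 2 -> legal
(3,4): no bracket -> illegal
(4,0): no bracket -> illegal
(4,2): no bracket -> illegal
(4,3): no bracket -> illegal
(5,0): no bracket -> illegal
(5,1): no bracket -> illegal
(5,2): no bracket -> illegal

Answer: (1,1) (1,3) (3,0)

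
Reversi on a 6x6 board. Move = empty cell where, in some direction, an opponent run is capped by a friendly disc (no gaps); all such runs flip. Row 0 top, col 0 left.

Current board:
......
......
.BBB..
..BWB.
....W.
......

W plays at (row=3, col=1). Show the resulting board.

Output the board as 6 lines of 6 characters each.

Answer: ......
......
.BBB..
.WWWB.
....W.
......

Derivation:
Place W at (3,1); scan 8 dirs for brackets.
Dir NW: first cell '.' (not opp) -> no flip
Dir N: opp run (2,1), next='.' -> no flip
Dir NE: opp run (2,2), next='.' -> no flip
Dir W: first cell '.' (not opp) -> no flip
Dir E: opp run (3,2) capped by W -> flip
Dir SW: first cell '.' (not opp) -> no flip
Dir S: first cell '.' (not opp) -> no flip
Dir SE: first cell '.' (not opp) -> no flip
All flips: (3,2)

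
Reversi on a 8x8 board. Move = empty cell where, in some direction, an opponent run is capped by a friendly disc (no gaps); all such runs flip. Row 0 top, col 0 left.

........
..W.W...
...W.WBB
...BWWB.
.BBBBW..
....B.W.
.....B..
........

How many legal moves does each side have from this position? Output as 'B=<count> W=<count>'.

-- B to move --
(0,1): no bracket -> illegal
(0,2): no bracket -> illegal
(0,3): flips 2 -> legal
(0,4): no bracket -> illegal
(0,5): no bracket -> illegal
(1,1): no bracket -> illegal
(1,3): flips 1 -> legal
(1,5): no bracket -> illegal
(1,6): flips 2 -> legal
(2,1): no bracket -> illegal
(2,2): no bracket -> illegal
(2,4): flips 2 -> legal
(3,2): no bracket -> illegal
(4,6): flips 1 -> legal
(4,7): flips 1 -> legal
(5,5): no bracket -> illegal
(5,7): no bracket -> illegal
(6,6): no bracket -> illegal
(6,7): no bracket -> illegal
B mobility = 6
-- W to move --
(1,5): no bracket -> illegal
(1,6): no bracket -> illegal
(1,7): flips 1 -> legal
(2,2): no bracket -> illegal
(2,4): no bracket -> illegal
(3,0): no bracket -> illegal
(3,1): no bracket -> illegal
(3,2): flips 1 -> legal
(3,7): flips 1 -> legal
(4,0): flips 4 -> legal
(4,6): no bracket -> illegal
(4,7): flips 1 -> legal
(5,0): no bracket -> illegal
(5,1): no bracket -> illegal
(5,2): flips 1 -> legal
(5,3): flips 3 -> legal
(5,5): no bracket -> illegal
(6,3): flips 1 -> legal
(6,4): flips 2 -> legal
(6,6): no bracket -> illegal
(7,4): flips 1 -> legal
(7,5): no bracket -> illegal
(7,6): no bracket -> illegal
W mobility = 10

Answer: B=6 W=10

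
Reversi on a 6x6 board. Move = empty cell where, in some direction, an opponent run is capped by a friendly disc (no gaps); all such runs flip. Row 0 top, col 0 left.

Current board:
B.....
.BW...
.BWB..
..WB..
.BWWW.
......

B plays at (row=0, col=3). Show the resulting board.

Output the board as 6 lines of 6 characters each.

Place B at (0,3); scan 8 dirs for brackets.
Dir NW: edge -> no flip
Dir N: edge -> no flip
Dir NE: edge -> no flip
Dir W: first cell '.' (not opp) -> no flip
Dir E: first cell '.' (not opp) -> no flip
Dir SW: opp run (1,2) capped by B -> flip
Dir S: first cell '.' (not opp) -> no flip
Dir SE: first cell '.' (not opp) -> no flip
All flips: (1,2)

Answer: B..B..
.BB...
.BWB..
..WB..
.BWWW.
......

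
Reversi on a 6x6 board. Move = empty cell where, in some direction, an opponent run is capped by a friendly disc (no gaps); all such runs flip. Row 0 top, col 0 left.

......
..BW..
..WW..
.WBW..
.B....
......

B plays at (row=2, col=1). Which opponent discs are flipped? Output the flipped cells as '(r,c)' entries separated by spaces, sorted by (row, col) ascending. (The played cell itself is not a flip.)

Dir NW: first cell '.' (not opp) -> no flip
Dir N: first cell '.' (not opp) -> no flip
Dir NE: first cell 'B' (not opp) -> no flip
Dir W: first cell '.' (not opp) -> no flip
Dir E: opp run (2,2) (2,3), next='.' -> no flip
Dir SW: first cell '.' (not opp) -> no flip
Dir S: opp run (3,1) capped by B -> flip
Dir SE: first cell 'B' (not opp) -> no flip

Answer: (3,1)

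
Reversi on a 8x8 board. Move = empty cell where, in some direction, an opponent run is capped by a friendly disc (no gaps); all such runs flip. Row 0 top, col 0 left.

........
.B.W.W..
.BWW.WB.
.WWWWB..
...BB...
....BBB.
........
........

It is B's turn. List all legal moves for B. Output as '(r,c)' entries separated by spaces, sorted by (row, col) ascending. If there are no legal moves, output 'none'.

(0,2): no bracket -> illegal
(0,3): flips 3 -> legal
(0,4): flips 1 -> legal
(0,5): flips 2 -> legal
(0,6): no bracket -> illegal
(1,2): no bracket -> illegal
(1,4): no bracket -> illegal
(1,6): flips 2 -> legal
(2,0): no bracket -> illegal
(2,4): flips 4 -> legal
(3,0): flips 4 -> legal
(3,6): no bracket -> illegal
(4,0): no bracket -> illegal
(4,1): flips 1 -> legal
(4,2): no bracket -> illegal
(4,5): no bracket -> illegal

Answer: (0,3) (0,4) (0,5) (1,6) (2,4) (3,0) (4,1)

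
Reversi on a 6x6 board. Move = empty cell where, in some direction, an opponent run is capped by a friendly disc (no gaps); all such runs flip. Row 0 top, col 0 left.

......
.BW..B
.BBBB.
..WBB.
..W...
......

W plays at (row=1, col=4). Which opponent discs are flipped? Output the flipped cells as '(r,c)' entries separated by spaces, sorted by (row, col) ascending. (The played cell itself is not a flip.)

Dir NW: first cell '.' (not opp) -> no flip
Dir N: first cell '.' (not opp) -> no flip
Dir NE: first cell '.' (not opp) -> no flip
Dir W: first cell '.' (not opp) -> no flip
Dir E: opp run (1,5), next=edge -> no flip
Dir SW: opp run (2,3) capped by W -> flip
Dir S: opp run (2,4) (3,4), next='.' -> no flip
Dir SE: first cell '.' (not opp) -> no flip

Answer: (2,3)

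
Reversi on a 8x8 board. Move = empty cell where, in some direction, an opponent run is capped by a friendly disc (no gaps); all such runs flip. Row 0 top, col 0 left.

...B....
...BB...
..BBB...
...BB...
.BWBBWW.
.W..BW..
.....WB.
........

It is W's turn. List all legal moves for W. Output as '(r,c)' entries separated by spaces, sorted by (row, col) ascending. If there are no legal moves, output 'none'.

Answer: (1,1) (1,2) (1,5) (3,1) (3,2) (4,0) (5,3) (6,3) (6,7) (7,7)

Derivation:
(0,2): no bracket -> illegal
(0,4): no bracket -> illegal
(0,5): no bracket -> illegal
(1,1): flips 3 -> legal
(1,2): flips 2 -> legal
(1,5): flips 2 -> legal
(2,1): no bracket -> illegal
(2,5): no bracket -> illegal
(3,0): no bracket -> illegal
(3,1): flips 1 -> legal
(3,2): flips 2 -> legal
(3,5): no bracket -> illegal
(4,0): flips 1 -> legal
(5,0): no bracket -> illegal
(5,2): no bracket -> illegal
(5,3): flips 1 -> legal
(5,6): no bracket -> illegal
(5,7): no bracket -> illegal
(6,3): flips 1 -> legal
(6,4): no bracket -> illegal
(6,7): flips 1 -> legal
(7,5): no bracket -> illegal
(7,6): no bracket -> illegal
(7,7): flips 1 -> legal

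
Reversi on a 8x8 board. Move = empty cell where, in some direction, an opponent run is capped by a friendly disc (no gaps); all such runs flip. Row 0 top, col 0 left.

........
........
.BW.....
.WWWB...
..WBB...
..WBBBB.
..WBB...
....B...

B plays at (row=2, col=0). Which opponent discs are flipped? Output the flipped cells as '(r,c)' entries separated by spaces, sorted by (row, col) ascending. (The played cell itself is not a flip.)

Dir NW: edge -> no flip
Dir N: first cell '.' (not opp) -> no flip
Dir NE: first cell '.' (not opp) -> no flip
Dir W: edge -> no flip
Dir E: first cell 'B' (not opp) -> no flip
Dir SW: edge -> no flip
Dir S: first cell '.' (not opp) -> no flip
Dir SE: opp run (3,1) (4,2) capped by B -> flip

Answer: (3,1) (4,2)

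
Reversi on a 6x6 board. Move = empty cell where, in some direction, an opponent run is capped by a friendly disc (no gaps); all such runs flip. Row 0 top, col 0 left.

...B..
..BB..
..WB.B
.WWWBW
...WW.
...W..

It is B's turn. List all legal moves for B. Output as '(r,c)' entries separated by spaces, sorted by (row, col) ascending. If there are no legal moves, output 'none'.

Answer: (2,1) (3,0) (4,0) (4,1) (4,2) (4,5) (5,2) (5,4)

Derivation:
(1,1): no bracket -> illegal
(2,0): no bracket -> illegal
(2,1): flips 1 -> legal
(2,4): no bracket -> illegal
(3,0): flips 3 -> legal
(4,0): flips 2 -> legal
(4,1): flips 1 -> legal
(4,2): flips 2 -> legal
(4,5): flips 1 -> legal
(5,2): flips 1 -> legal
(5,4): flips 1 -> legal
(5,5): no bracket -> illegal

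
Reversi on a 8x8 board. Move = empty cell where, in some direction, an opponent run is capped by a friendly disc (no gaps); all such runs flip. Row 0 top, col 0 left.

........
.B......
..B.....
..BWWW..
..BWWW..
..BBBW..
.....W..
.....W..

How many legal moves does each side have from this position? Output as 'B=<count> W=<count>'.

Answer: B=9 W=9

Derivation:
-- B to move --
(2,3): flips 2 -> legal
(2,4): flips 3 -> legal
(2,5): flips 2 -> legal
(2,6): flips 2 -> legal
(3,6): flips 4 -> legal
(4,6): flips 3 -> legal
(5,6): flips 1 -> legal
(6,4): no bracket -> illegal
(6,6): flips 3 -> legal
(7,4): no bracket -> illegal
(7,6): flips 1 -> legal
B mobility = 9
-- W to move --
(0,0): flips 2 -> legal
(0,1): no bracket -> illegal
(0,2): no bracket -> illegal
(1,0): no bracket -> illegal
(1,2): no bracket -> illegal
(1,3): no bracket -> illegal
(2,0): no bracket -> illegal
(2,1): flips 1 -> legal
(2,3): no bracket -> illegal
(3,1): flips 1 -> legal
(4,1): flips 1 -> legal
(5,1): flips 4 -> legal
(6,1): flips 1 -> legal
(6,2): flips 1 -> legal
(6,3): flips 2 -> legal
(6,4): flips 1 -> legal
W mobility = 9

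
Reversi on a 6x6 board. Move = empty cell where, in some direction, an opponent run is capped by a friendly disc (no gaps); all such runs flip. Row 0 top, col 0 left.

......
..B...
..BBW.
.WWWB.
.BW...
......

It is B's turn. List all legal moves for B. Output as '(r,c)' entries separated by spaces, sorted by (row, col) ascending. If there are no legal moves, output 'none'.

Answer: (1,4) (2,1) (2,5) (3,0) (4,0) (4,3) (4,4) (5,2)

Derivation:
(1,3): no bracket -> illegal
(1,4): flips 1 -> legal
(1,5): no bracket -> illegal
(2,0): no bracket -> illegal
(2,1): flips 1 -> legal
(2,5): flips 1 -> legal
(3,0): flips 3 -> legal
(3,5): no bracket -> illegal
(4,0): flips 1 -> legal
(4,3): flips 2 -> legal
(4,4): flips 1 -> legal
(5,1): no bracket -> illegal
(5,2): flips 2 -> legal
(5,3): no bracket -> illegal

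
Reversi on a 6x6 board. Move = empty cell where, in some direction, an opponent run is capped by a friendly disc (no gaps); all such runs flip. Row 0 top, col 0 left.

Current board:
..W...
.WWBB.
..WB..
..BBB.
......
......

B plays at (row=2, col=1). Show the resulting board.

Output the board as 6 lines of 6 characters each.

Place B at (2,1); scan 8 dirs for brackets.
Dir NW: first cell '.' (not opp) -> no flip
Dir N: opp run (1,1), next='.' -> no flip
Dir NE: opp run (1,2), next='.' -> no flip
Dir W: first cell '.' (not opp) -> no flip
Dir E: opp run (2,2) capped by B -> flip
Dir SW: first cell '.' (not opp) -> no flip
Dir S: first cell '.' (not opp) -> no flip
Dir SE: first cell 'B' (not opp) -> no flip
All flips: (2,2)

Answer: ..W...
.WWBB.
.BBB..
..BBB.
......
......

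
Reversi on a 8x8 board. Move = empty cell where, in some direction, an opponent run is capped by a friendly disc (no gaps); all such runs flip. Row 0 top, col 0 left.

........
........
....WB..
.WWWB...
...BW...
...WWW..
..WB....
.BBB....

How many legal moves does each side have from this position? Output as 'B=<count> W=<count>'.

Answer: B=11 W=4

Derivation:
-- B to move --
(1,3): no bracket -> illegal
(1,4): flips 1 -> legal
(1,5): no bracket -> illegal
(2,0): no bracket -> illegal
(2,1): flips 1 -> legal
(2,2): no bracket -> illegal
(2,3): flips 2 -> legal
(3,0): flips 3 -> legal
(3,5): flips 3 -> legal
(4,0): no bracket -> illegal
(4,1): no bracket -> illegal
(4,2): no bracket -> illegal
(4,5): flips 2 -> legal
(4,6): no bracket -> illegal
(5,1): flips 1 -> legal
(5,2): flips 1 -> legal
(5,6): no bracket -> illegal
(6,1): flips 1 -> legal
(6,4): flips 2 -> legal
(6,5): flips 1 -> legal
(6,6): no bracket -> illegal
B mobility = 11
-- W to move --
(1,4): no bracket -> illegal
(1,5): no bracket -> illegal
(1,6): no bracket -> illegal
(2,3): no bracket -> illegal
(2,6): flips 1 -> legal
(3,5): flips 1 -> legal
(3,6): no bracket -> illegal
(4,2): flips 1 -> legal
(4,5): no bracket -> illegal
(5,2): no bracket -> illegal
(6,0): no bracket -> illegal
(6,1): no bracket -> illegal
(6,4): flips 1 -> legal
(7,0): no bracket -> illegal
(7,4): no bracket -> illegal
W mobility = 4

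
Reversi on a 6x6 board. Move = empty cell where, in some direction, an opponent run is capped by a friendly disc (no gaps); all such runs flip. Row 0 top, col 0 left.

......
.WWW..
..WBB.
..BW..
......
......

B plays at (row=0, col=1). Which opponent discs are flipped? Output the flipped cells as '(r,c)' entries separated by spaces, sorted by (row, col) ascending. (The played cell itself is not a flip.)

Dir NW: edge -> no flip
Dir N: edge -> no flip
Dir NE: edge -> no flip
Dir W: first cell '.' (not opp) -> no flip
Dir E: first cell '.' (not opp) -> no flip
Dir SW: first cell '.' (not opp) -> no flip
Dir S: opp run (1,1), next='.' -> no flip
Dir SE: opp run (1,2) capped by B -> flip

Answer: (1,2)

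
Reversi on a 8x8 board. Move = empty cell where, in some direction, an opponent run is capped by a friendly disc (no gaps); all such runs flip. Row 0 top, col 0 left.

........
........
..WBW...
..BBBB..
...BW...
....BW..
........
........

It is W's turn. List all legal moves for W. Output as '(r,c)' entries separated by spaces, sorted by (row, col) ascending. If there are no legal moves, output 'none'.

Answer: (2,6) (4,2) (4,6) (5,3) (6,4)

Derivation:
(1,2): no bracket -> illegal
(1,3): no bracket -> illegal
(1,4): no bracket -> illegal
(2,1): no bracket -> illegal
(2,5): no bracket -> illegal
(2,6): flips 1 -> legal
(3,1): no bracket -> illegal
(3,6): no bracket -> illegal
(4,1): no bracket -> illegal
(4,2): flips 3 -> legal
(4,5): no bracket -> illegal
(4,6): flips 1 -> legal
(5,2): no bracket -> illegal
(5,3): flips 1 -> legal
(6,3): no bracket -> illegal
(6,4): flips 1 -> legal
(6,5): no bracket -> illegal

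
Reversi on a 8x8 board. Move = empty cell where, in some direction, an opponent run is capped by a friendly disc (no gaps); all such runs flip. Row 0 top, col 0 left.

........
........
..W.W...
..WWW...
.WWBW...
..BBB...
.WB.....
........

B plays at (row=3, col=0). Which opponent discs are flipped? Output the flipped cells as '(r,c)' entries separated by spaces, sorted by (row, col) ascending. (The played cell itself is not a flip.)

Answer: (4,1)

Derivation:
Dir NW: edge -> no flip
Dir N: first cell '.' (not opp) -> no flip
Dir NE: first cell '.' (not opp) -> no flip
Dir W: edge -> no flip
Dir E: first cell '.' (not opp) -> no flip
Dir SW: edge -> no flip
Dir S: first cell '.' (not opp) -> no flip
Dir SE: opp run (4,1) capped by B -> flip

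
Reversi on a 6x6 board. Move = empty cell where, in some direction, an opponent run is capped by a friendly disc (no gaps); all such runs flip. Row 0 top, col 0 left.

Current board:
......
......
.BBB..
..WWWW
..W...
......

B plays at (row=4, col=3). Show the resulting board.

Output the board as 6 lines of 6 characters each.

Answer: ......
......
.BBB..
..BBWW
..WB..
......

Derivation:
Place B at (4,3); scan 8 dirs for brackets.
Dir NW: opp run (3,2) capped by B -> flip
Dir N: opp run (3,3) capped by B -> flip
Dir NE: opp run (3,4), next='.' -> no flip
Dir W: opp run (4,2), next='.' -> no flip
Dir E: first cell '.' (not opp) -> no flip
Dir SW: first cell '.' (not opp) -> no flip
Dir S: first cell '.' (not opp) -> no flip
Dir SE: first cell '.' (not opp) -> no flip
All flips: (3,2) (3,3)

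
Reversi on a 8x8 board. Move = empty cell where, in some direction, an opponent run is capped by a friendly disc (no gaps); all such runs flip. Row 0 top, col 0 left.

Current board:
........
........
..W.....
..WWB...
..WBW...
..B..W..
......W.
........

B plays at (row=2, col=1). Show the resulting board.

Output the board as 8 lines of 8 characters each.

Answer: ........
........
.BW.....
..BWB...
..WBW...
..B..W..
......W.
........

Derivation:
Place B at (2,1); scan 8 dirs for brackets.
Dir NW: first cell '.' (not opp) -> no flip
Dir N: first cell '.' (not opp) -> no flip
Dir NE: first cell '.' (not opp) -> no flip
Dir W: first cell '.' (not opp) -> no flip
Dir E: opp run (2,2), next='.' -> no flip
Dir SW: first cell '.' (not opp) -> no flip
Dir S: first cell '.' (not opp) -> no flip
Dir SE: opp run (3,2) capped by B -> flip
All flips: (3,2)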